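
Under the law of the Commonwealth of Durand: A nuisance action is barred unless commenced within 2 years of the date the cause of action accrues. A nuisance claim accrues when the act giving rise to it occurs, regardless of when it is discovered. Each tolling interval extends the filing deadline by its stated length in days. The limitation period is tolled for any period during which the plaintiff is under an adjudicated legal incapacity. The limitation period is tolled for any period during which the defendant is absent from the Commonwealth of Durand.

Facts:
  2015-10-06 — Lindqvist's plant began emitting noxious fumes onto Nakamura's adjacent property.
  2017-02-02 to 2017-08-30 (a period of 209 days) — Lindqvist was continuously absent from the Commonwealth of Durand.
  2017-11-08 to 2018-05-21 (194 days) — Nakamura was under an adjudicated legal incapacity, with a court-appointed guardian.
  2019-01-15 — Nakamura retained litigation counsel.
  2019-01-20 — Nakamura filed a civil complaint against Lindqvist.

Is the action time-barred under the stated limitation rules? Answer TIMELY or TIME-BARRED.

The cause of action accrued on 2015-10-06, the date of the act.
The untolled deadline — 2 years after 2015-10-06 — is 2017-10-06.
Because the defendant's absence from the jurisdiction ran from 2017-02-02 to 2017-08-30, the deadline is extended by 209 days to 2018-05-03.
Because the plaintiff's legal incapacity ran from 2017-11-08 to 2018-05-21, the deadline is extended by 194 days to 2018-11-13.
None of the other events listed affects the running of the period under the stated rules.
Filing on 2019-01-20 missed the 2018-11-13 deadline — the action is time-barred.

TIME-BARRED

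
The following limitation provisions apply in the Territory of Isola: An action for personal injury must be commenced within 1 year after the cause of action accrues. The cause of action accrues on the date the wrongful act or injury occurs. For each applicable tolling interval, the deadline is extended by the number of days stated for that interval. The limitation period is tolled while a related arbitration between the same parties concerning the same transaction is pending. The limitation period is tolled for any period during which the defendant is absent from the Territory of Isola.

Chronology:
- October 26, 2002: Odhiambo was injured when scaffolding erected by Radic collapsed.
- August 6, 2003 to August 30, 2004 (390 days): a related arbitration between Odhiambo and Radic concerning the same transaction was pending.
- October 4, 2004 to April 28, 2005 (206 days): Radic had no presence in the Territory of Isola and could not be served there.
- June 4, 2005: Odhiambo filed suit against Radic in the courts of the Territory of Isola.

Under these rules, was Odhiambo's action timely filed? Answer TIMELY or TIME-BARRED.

TIMELY

The limitation period began to run on October 26, 2002.
1 year from October 26, 2002 is October 26, 2003.
The period was tolled for 390 days by the pending related arbitration (August 6, 2003 to August 30, 2004), pushing the deadline to November 19, 2004.
Because the defendant's absence from the jurisdiction ran from October 4, 2004 to April 28, 2005, the deadline is extended by 206 days to June 13, 2005.
The June 4, 2005 filing precedes the June 13, 2005 deadline; the claim is timely.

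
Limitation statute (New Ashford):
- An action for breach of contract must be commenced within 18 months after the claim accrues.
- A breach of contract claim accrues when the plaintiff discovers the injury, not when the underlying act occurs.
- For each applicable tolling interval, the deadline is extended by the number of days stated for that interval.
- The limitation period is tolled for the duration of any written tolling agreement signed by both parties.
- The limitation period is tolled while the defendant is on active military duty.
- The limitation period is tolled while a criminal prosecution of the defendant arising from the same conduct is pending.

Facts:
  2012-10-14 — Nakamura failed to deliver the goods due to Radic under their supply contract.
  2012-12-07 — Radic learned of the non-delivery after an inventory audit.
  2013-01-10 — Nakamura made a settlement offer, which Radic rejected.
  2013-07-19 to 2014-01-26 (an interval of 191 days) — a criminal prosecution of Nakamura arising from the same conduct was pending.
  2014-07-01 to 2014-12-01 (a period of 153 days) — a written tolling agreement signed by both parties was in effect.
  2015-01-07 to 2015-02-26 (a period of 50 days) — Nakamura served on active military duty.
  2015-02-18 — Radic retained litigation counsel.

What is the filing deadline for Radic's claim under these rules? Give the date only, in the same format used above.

Accrual is tied to discovery, so the period began on 2012-12-07 rather than on 2012-10-14 when the act occurred.
Adding the 18 months base period to 2012-12-07 gives a deadline of 2014-06-07, before any tolling.
Because the pending criminal prosecution ran from 2013-07-19 to 2014-01-26, the deadline is extended by 191 days to 2014-12-15.
Because the written tolling agreement ran from 2014-07-01 to 2014-12-01, the deadline is extended by 153 days to 2015-05-17.
Because the defendant's active military service ran from 2015-01-07 to 2015-02-26, the deadline is extended by 50 days to 2015-07-06.
None of the other events listed affects the running of the period under the stated rules.

2015-07-06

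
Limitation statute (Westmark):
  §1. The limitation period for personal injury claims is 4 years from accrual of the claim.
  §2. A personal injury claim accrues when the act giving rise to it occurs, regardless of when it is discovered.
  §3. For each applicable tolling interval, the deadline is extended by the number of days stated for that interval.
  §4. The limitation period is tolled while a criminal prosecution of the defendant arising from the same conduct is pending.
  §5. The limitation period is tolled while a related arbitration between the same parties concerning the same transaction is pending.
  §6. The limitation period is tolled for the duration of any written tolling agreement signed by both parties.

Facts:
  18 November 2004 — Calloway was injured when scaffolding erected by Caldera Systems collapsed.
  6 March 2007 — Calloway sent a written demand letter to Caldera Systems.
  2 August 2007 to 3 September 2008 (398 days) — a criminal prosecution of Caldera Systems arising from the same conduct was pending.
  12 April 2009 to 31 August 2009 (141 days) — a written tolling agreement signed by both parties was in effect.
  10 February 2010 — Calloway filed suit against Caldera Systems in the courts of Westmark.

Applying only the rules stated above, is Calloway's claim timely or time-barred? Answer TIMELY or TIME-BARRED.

The claim accrued on 18 November 2004, the date of the act.
The untolled deadline — 4 years after 18 November 2004 — is 18 November 2008.
The period was tolled for 398 days by the pending criminal prosecution (2 August 2007 to 3 September 2008), pushing the deadline to 21 December 2009.
Because the written tolling agreement ran from 12 April 2009 to 31 August 2009, the deadline is extended by 141 days to 11 May 2010.
The other events in the timeline have no effect on the limitation period under the stated rules.
Filing on 10 February 2010 beat the 11 May 2010 deadline — the action is timely.

TIMELY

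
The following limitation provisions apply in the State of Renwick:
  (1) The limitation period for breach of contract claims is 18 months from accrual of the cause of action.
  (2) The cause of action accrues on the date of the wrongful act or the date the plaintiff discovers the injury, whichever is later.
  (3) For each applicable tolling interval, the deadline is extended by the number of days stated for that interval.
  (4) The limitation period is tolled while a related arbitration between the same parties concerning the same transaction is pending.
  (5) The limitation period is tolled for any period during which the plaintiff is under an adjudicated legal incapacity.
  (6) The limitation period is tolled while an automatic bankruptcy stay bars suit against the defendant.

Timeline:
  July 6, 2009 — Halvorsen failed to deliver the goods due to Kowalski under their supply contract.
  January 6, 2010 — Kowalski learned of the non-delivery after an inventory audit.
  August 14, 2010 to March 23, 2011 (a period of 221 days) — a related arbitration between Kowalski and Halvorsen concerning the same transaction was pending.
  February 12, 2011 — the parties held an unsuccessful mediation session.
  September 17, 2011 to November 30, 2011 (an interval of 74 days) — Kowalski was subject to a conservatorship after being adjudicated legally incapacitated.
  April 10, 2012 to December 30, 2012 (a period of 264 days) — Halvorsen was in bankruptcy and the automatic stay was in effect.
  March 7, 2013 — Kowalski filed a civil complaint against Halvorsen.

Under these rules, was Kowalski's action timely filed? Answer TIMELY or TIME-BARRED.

TIME-BARRED

Because discovery on January 6, 2010 post-dates the July 6, 2009 act, accrual under the later-of rule falls on January 6, 2010.
18 months from January 6, 2010 is July 6, 2011.
The period was tolled for 221 days by the pending related arbitration (August 14, 2010 to March 23, 2011), pushing the deadline to February 12, 2012.
The plaintiff's legal incapacity from September 17, 2011 to November 30, 2011 tolled the period for 74 days, extending the deadline to April 26, 2012.
Because the automatic bankruptcy stay ran from April 10, 2012 to December 30, 2012, the deadline is extended by 264 days to January 15, 2013.
The other events in the timeline have no effect on the limitation period under the stated rules.
The March 7, 2013 filing falls after the January 15, 2013 deadline; the claim is time-barred.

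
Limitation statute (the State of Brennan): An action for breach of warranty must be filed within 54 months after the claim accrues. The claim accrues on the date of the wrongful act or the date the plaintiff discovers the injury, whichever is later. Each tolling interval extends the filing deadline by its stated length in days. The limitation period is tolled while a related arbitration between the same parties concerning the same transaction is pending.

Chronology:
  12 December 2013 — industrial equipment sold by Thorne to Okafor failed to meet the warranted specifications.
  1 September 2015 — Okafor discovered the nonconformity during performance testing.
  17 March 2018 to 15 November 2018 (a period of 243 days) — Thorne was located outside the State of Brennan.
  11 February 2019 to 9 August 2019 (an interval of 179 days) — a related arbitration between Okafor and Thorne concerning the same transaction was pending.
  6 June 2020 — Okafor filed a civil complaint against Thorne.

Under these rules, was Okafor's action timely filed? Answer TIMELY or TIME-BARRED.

TIMELY

The claim accrued on 1 September 2015 — the later of the 12 December 2013 act and the 1 September 2015 discovery.
Adding the 54 months base period to 1 September 2015 gives a deadline of 1 March 2020, before any tolling.
The pending related arbitration from 11 February 2019 to 9 August 2019 tolled the period for 179 days, extending the deadline to 27 August 2020.
Although the defendant's absence ran from 17 March 2018 to 15 November 2018, the stated rules do not make that a tolling event, so it is disregarded.
The 6 June 2020 filing precedes the 27 August 2020 deadline; the claim is timely.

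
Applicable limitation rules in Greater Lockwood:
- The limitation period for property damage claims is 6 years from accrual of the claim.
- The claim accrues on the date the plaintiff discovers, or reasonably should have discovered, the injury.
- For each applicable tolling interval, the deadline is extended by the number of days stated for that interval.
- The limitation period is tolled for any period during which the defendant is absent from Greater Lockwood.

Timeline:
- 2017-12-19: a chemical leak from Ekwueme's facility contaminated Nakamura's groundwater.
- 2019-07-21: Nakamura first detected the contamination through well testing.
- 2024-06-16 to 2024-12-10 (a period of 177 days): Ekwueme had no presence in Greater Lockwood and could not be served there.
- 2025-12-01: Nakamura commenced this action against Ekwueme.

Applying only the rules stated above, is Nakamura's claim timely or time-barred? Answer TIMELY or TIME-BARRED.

TIMELY

The claim did not accrue until Nakamura discovered the injury on 2019-07-21; the 2017-12-19 act date does not start the clock under the stated rule.
6 years from 2019-07-21 is 2025-07-21.
Because the defendant's absence from the jurisdiction ran from 2024-06-16 to 2024-12-10, the deadline is extended by 177 days to 2026-01-14.
The 2025-12-01 filing precedes the 2026-01-14 deadline; the claim is timely.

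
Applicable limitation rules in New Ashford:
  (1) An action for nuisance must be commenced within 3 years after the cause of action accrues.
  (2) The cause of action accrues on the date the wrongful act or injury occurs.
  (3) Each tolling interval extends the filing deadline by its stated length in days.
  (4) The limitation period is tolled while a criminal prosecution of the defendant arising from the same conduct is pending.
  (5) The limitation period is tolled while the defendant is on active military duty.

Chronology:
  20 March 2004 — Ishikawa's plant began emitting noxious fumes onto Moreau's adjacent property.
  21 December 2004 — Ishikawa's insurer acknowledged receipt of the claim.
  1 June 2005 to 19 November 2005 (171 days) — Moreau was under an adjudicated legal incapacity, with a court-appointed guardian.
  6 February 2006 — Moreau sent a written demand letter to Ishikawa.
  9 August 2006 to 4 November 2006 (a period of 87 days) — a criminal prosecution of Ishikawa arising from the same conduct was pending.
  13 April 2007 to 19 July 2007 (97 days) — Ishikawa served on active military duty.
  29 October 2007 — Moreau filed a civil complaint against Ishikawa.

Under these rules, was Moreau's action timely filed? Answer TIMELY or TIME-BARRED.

The limitation period began to run on 20 March 2004.
Adding the 3 years base period to 20 March 2004 gives a deadline of 20 March 2007, before any tolling.
The period was tolled for 87 days by the pending criminal prosecution (9 August 2006 to 4 November 2006), pushing the deadline to 15 June 2007.
The defendant's active military service from 13 April 2007 to 19 July 2007 tolled the period for 97 days, extending the deadline to 20 September 2007.
Although the plaintiff's incapacity ran from 1 June 2005 to 19 November 2005, the stated rules do not make that a tolling event, so it is disregarded.
Nothing else in the chronology tolls or restarts the period.
Filing on 29 October 2007 missed the 20 September 2007 deadline — the action is time-barred.

TIME-BARRED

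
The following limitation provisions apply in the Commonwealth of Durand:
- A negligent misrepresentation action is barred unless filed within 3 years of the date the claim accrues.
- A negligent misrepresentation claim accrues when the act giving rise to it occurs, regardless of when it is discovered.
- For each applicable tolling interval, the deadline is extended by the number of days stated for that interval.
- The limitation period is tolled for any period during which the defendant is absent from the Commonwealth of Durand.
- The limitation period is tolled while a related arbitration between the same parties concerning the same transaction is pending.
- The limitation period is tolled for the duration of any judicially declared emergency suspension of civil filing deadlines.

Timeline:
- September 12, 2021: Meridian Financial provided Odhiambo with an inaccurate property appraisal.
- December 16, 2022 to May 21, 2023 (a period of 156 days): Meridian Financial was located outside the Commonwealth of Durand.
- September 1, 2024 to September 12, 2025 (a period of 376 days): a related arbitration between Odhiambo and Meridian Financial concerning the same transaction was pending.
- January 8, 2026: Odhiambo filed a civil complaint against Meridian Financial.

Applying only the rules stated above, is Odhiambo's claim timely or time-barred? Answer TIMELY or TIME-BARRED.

The claim accrued on September 12, 2021, when the wrongful act occurred.
The untolled deadline — 3 years after September 12, 2021 — is September 12, 2024.
The period was tolled for 156 days by the defendant's absence from the jurisdiction (December 16, 2022 to May 21, 2023), pushing the deadline to February 15, 2025.
Because the pending related arbitration ran from September 1, 2024 to September 12, 2025, the deadline is extended by 376 days to February 26, 2026.
Filing on January 8, 2026 beat the February 26, 2026 deadline — the action is timely.

TIMELY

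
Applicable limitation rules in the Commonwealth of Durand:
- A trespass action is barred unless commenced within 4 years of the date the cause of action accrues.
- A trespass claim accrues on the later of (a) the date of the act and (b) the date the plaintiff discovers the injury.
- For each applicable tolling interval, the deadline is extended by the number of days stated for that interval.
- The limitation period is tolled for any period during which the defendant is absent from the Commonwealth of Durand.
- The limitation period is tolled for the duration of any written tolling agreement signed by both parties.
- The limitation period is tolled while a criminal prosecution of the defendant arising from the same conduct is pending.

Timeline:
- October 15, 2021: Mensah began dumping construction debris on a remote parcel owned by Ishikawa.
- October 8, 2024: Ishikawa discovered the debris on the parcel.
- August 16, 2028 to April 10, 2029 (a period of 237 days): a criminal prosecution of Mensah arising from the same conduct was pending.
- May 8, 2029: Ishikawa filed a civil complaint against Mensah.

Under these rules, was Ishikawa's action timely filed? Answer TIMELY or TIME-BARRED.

Taking the later of the act (October 15, 2021) and discovery (October 8, 2024), the claim accrued on October 8, 2024.
The untolled deadline — 4 years after October 8, 2024 — is October 8, 2028.
The period was tolled for 237 days by the pending criminal prosecution (August 16, 2028 to April 10, 2029), pushing the deadline to June 2, 2029.
Ishikawa filed on May 8, 2029, before the June 2, 2029 deadline, so the action is timely.

TIMELY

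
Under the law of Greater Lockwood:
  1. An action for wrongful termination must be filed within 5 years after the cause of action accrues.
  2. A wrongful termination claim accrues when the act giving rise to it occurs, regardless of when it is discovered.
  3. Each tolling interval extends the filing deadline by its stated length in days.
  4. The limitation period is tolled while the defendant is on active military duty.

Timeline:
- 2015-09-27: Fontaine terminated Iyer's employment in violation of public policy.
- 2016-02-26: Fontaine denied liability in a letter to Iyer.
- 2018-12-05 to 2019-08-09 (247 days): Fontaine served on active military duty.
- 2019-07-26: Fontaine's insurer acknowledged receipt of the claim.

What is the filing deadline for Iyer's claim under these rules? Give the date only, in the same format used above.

2021-06-01

The claim accrued on 2015-09-27, when the wrongful act occurred.
5 years from 2015-09-27 is 2020-09-27.
The period was tolled for 247 days by the defendant's active military service (2018-12-05 to 2019-08-09), pushing the deadline to 2021-06-01.
None of the other events listed affects the running of the period under the stated rules.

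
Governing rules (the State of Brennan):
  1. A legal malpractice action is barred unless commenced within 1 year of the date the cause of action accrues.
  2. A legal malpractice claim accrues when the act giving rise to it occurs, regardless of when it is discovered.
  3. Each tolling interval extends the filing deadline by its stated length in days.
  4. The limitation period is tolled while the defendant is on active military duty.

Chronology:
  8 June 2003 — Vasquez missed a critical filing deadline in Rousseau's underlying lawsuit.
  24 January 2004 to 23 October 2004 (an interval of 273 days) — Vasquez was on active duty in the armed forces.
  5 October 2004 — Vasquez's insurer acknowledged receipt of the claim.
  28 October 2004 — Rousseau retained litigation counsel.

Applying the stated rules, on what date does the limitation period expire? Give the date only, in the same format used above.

8 March 2005

The cause of action accrued on 8 June 2003, the date of the act.
1 year from 8 June 2003 is 8 June 2004.
The defendant's active military service from 24 January 2004 to 23 October 2004 tolled the period for 273 days, extending the deadline to 8 March 2005.
Nothing else in the chronology tolls or restarts the period.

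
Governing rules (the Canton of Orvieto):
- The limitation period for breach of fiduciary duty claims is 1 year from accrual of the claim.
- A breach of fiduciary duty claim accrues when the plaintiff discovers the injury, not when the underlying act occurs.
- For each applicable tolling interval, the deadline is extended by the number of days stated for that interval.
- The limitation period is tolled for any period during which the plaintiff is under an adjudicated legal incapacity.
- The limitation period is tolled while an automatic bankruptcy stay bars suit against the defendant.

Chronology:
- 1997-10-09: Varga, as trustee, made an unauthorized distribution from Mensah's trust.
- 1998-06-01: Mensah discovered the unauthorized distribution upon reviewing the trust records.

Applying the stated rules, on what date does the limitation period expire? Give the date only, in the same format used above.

1999-06-01

Accrual is tied to discovery, so the period began on 1998-06-01 rather than on 1997-10-09 when the act occurred.
1 year from 1998-06-01 is 1999-06-01.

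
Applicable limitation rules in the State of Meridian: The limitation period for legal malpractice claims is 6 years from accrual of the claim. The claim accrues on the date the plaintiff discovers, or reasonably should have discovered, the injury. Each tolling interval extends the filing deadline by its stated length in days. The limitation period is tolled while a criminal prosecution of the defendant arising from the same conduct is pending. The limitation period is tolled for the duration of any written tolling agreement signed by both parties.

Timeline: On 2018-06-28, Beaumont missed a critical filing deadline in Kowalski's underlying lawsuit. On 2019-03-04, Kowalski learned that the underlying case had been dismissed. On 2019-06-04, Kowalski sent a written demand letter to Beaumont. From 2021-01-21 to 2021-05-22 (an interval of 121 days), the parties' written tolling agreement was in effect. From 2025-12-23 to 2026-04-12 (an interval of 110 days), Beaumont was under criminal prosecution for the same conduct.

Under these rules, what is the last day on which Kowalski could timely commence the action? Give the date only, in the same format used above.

2025-07-03

Under the discovery rule, the claim accrued on 2019-03-04, when Kowalski discovered the injury — not on the 2018-06-28 date of the underlying act.
6 years from 2019-03-04 is 2025-03-04.
The written tolling agreement from 2021-01-21 to 2021-05-22 tolled the period for 121 days, extending the deadline to 2025-07-03.
By the time the pending criminal prosecution began on 2025-12-23, the limitation period had already expired on 2025-07-03; that interval cannot revive it.
Nothing else in the chronology tolls or restarts the period.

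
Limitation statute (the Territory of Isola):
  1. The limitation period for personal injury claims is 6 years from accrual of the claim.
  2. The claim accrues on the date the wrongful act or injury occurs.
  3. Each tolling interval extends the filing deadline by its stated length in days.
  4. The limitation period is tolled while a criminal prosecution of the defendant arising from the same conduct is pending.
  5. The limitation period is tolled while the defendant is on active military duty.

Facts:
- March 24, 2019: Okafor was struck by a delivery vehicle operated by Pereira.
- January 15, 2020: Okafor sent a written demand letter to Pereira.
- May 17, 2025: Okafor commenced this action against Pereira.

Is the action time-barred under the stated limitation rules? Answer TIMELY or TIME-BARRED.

The claim accrued on March 24, 2019, when the wrongful act occurred.
6 years from March 24, 2019 is March 24, 2025.
None of the other events listed affects the running of the period under the stated rules.
The May 17, 2025 filing falls after the March 24, 2025 deadline; the claim is time-barred.

TIME-BARRED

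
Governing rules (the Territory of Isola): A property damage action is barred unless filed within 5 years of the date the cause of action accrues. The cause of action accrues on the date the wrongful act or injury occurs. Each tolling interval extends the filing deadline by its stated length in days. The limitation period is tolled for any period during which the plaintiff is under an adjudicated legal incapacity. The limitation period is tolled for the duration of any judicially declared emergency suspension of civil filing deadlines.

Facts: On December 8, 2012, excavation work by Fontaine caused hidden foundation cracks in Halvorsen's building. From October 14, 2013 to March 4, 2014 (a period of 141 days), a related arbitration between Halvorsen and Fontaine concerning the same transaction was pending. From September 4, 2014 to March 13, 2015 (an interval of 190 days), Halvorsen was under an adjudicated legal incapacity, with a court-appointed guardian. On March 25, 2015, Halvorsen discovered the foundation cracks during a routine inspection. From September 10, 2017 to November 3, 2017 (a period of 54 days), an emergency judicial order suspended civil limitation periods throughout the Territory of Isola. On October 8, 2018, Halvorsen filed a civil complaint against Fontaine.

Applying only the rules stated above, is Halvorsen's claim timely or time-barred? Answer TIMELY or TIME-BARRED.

Accrual is governed by the date of the act, so the period began to run on December 8, 2012; the later discovery on March 25, 2015 is irrelevant under the stated rule.
The untolled deadline — 5 years after December 8, 2012 — is December 8, 2017.
The plaintiff's legal incapacity from September 4, 2014 to March 13, 2015 tolled the period for 190 days, extending the deadline to June 16, 2018.
Because the emergency suspension of filing deadlines ran from September 10, 2017 to November 3, 2017, the deadline is extended by 54 days to August 9, 2018.
No stated provision tolls the period for a pending arbitration, so the interval from October 14, 2013 to March 4, 2014 has no effect on the deadline.
The October 8, 2018 filing falls after the August 9, 2018 deadline; the claim is time-barred.

TIME-BARRED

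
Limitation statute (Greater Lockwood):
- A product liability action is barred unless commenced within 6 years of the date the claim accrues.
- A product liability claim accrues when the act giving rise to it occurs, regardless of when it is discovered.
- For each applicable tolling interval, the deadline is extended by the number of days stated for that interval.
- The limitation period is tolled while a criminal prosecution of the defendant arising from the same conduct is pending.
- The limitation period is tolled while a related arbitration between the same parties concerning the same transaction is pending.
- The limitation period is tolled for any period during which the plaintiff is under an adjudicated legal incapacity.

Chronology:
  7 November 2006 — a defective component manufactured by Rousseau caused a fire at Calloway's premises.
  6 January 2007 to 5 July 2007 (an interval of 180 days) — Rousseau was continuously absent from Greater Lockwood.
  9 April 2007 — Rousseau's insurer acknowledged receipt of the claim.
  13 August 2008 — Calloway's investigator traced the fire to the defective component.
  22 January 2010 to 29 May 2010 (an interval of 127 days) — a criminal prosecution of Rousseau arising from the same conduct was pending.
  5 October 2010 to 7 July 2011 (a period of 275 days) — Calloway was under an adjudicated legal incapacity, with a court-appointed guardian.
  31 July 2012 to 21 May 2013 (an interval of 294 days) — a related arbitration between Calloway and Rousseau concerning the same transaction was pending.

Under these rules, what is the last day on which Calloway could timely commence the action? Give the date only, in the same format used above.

Because the rule ties accrual to occurrence, the claim accrued on 7 November 2006, not on the 13 August 2008 discovery date.
The untolled deadline — 6 years after 7 November 2006 — is 7 November 2012.
Because the pending criminal prosecution ran from 22 January 2010 to 29 May 2010, the deadline is extended by 127 days to 14 March 2013.
The plaintiff's legal incapacity from 5 October 2010 to 7 July 2011 tolled the period for 275 days, extending the deadline to 14 December 2013.
The period was tolled for 294 days by the pending related arbitration (31 July 2012 to 21 May 2013), pushing the deadline to 4 October 2014.
No stated provision tolls the period for the defendant's absence, so the interval from 6 January 2007 to 5 July 2007 has no effect on the deadline.
The other events in the timeline have no effect on the limitation period under the stated rules.

4 October 2014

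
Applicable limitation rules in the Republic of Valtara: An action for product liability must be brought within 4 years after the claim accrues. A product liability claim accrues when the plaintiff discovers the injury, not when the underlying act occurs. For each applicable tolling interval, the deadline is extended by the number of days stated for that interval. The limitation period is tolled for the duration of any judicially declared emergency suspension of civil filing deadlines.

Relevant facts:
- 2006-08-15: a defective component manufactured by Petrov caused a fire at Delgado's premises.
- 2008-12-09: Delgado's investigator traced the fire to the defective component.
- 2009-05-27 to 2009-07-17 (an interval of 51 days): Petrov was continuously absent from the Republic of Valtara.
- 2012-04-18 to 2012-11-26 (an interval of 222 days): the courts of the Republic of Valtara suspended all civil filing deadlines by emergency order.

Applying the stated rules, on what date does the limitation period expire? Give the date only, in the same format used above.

2013-07-19

Accrual is tied to discovery, so the period began on 2008-12-09 rather than on 2006-08-15 when the act occurred.
4 years from 2008-12-09 is 2012-12-09.
The period was tolled for 222 days by the emergency suspension of filing deadlines (2012-04-18 to 2012-11-26), pushing the deadline to 2013-07-19.
The defendant's absence from the jurisdiction from 2009-05-27 to 2009-07-17 does not toll the period, because no stated rule makes the defendant's absence a tolling event.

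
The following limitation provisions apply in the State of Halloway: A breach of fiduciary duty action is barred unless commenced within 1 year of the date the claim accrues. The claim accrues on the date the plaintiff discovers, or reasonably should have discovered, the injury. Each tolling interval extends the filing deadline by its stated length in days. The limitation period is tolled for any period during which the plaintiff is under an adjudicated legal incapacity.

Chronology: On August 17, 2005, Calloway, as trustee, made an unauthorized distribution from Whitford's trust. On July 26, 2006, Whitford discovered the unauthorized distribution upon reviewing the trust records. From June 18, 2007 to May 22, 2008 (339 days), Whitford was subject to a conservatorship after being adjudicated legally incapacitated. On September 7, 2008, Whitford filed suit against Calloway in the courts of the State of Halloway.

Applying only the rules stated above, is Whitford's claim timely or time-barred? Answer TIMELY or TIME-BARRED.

TIME-BARRED

Accrual is tied to discovery, so the period began on July 26, 2006 rather than on August 17, 2005 when the act occurred.
The untolled deadline — 1 year after July 26, 2006 — is July 26, 2007.
Because the plaintiff's legal incapacity ran from June 18, 2007 to May 22, 2008, the deadline is extended by 339 days to June 29, 2008.
Whitford filed on September 7, 2008, after the June 29, 2008 deadline, so the action is time-barred.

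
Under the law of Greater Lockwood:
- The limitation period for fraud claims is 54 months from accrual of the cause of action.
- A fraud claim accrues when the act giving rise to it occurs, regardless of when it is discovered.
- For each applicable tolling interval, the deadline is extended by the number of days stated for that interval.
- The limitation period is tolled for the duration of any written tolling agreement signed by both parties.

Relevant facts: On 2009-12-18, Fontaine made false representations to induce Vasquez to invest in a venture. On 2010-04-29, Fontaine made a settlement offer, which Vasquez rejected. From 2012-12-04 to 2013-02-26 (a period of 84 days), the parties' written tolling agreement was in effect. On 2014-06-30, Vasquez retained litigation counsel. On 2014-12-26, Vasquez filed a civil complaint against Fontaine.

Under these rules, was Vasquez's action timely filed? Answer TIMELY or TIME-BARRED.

The limitation period began to run on 2009-12-18.
54 months from 2009-12-18 is 2014-06-18.
The written tolling agreement from 2012-12-04 to 2013-02-26 tolled the period for 84 days, extending the deadline to 2014-09-10.
The other events in the timeline have no effect on the limitation period under the stated rules.
Filing on 2014-12-26 missed the 2014-09-10 deadline — the action is time-barred.

TIME-BARRED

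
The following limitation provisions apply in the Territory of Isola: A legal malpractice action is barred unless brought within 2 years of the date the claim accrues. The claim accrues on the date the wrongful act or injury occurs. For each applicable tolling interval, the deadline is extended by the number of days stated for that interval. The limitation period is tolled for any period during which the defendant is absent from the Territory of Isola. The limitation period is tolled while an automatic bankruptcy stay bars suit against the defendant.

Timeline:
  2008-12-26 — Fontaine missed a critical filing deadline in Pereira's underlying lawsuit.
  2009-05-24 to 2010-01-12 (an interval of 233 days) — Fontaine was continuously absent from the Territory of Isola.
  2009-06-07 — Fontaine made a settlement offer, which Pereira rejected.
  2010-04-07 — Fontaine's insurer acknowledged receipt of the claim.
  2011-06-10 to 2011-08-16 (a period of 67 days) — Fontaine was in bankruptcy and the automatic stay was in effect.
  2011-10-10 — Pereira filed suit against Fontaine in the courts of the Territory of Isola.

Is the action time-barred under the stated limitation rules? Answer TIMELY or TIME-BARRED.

The claim accrued on 2008-12-26, when the wrongful act occurred.
The untolled deadline — 2 years after 2008-12-26 — is 2010-12-26.
Because the defendant's absence from the jurisdiction ran from 2009-05-24 to 2010-01-12, the deadline is extended by 233 days to 2011-08-16.
The period was tolled for 67 days by the automatic bankruptcy stay (2011-06-10 to 2011-08-16), pushing the deadline to 2011-10-22.
None of the other events listed affects the running of the period under the stated rules.
Filing on 2011-10-10 beat the 2011-10-22 deadline — the action is timely.

TIMELY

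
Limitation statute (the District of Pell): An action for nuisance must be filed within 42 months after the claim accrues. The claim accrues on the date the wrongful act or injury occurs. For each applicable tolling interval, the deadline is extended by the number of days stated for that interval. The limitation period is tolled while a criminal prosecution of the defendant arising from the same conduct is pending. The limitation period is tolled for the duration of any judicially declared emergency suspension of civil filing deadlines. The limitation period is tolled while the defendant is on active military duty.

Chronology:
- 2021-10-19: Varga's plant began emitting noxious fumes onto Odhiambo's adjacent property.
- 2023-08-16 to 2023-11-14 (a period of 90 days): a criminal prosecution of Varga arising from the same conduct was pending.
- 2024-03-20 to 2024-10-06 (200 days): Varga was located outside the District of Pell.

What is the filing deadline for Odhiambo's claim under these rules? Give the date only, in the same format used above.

2025-07-18

The claim accrued on 2021-10-19, the date of the act.
42 months from 2021-10-19 is 2025-04-19.
The period was tolled for 90 days by the pending criminal prosecution (2023-08-16 to 2023-11-14), pushing the deadline to 2025-07-18.
No stated provision tolls the period for the defendant's absence, so the interval from 2024-03-20 to 2024-10-06 has no effect on the deadline.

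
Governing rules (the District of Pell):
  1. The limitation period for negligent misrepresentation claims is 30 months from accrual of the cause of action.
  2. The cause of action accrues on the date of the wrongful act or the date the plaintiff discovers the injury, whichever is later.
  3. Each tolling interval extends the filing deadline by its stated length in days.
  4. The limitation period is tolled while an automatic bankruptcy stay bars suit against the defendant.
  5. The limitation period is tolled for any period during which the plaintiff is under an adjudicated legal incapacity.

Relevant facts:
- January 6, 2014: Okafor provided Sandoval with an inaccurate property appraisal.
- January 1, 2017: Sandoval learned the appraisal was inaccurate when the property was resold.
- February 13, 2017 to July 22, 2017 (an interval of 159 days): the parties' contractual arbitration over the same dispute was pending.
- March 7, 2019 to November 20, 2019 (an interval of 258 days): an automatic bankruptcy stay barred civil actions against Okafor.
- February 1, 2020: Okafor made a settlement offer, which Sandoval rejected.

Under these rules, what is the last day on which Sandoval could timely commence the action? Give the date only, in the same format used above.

The claim accrued on January 1, 2017 — the later of the January 6, 2014 act and the January 1, 2017 discovery.
30 months from January 1, 2017 is July 1, 2019.
The automatic bankruptcy stay from March 7, 2019 to November 20, 2019 tolled the period for 258 days, extending the deadline to March 15, 2020.
No stated provision tolls the period for a pending arbitration, so the interval from February 13, 2017 to July 22, 2017 has no effect on the deadline.
None of the other events listed affects the running of the period under the stated rules.

March 15, 2020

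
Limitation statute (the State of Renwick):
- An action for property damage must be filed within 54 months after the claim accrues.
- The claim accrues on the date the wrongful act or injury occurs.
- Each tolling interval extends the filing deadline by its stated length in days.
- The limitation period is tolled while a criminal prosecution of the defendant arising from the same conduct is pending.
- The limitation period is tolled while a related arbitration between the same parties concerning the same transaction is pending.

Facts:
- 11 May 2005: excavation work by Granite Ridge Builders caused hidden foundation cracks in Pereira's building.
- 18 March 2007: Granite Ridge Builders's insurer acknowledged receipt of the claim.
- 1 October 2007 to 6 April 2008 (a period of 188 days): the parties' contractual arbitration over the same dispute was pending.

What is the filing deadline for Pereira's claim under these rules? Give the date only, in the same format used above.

18 May 2010

The claim accrued on 11 May 2005, when the wrongful act occurred.
54 months from 11 May 2005 is 11 November 2009.
Because the pending related arbitration ran from 1 October 2007 to 6 April 2008, the deadline is extended by 188 days to 18 May 2010.
Nothing else in the chronology tolls or restarts the period.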